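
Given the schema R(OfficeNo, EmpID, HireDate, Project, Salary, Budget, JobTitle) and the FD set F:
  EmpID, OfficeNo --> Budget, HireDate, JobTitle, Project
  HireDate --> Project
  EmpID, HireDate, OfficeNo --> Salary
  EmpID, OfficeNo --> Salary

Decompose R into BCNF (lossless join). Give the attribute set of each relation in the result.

{Budget, EmpID, HireDate, JobTitle, OfficeNo, Salary}; {HireDate, Project}

Candidate key of the original relation: {EmpID, OfficeNo}.
{Budget, EmpID, HireDate, JobTitle, OfficeNo, Project, Salary}: {HireDate} determines {HireDate, Project} here but is not a superkey — split on HireDate --> Project, giving {HireDate, Project} and {Budget, EmpID, HireDate, JobTitle, OfficeNo, Salary}.
{HireDate, Project}: every determinant is a superkey — BCNF.
{Budget, EmpID, HireDate, JobTitle, OfficeNo, Salary}: every determinant is a superkey — BCNF.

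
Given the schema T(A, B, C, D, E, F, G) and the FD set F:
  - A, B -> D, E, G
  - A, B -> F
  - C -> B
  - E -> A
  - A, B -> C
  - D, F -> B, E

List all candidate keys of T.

Closure of {A, B} is {A, B, C, D, E, F, G}, the whole schema; {A, B} is a candidate key.
Closure of {A, C} is {A, B, C, D, E, F, G}, the whole schema; {A, C} is a candidate key.
Closure of {B, E} is {A, B, C, D, E, F, G}, the whole schema; {B, E} is a candidate key.
Closure of {C, E} is {A, B, C, D, E, F, G}, the whole schema; {C, E} is a candidate key.
Closure of {D, F} is {A, B, C, D, E, F, G}, the whole schema; {D, F} is a candidate key.
Any other superkey properly contains one of these, so there are no further candidate keys.

{A, B}, {A, C}, {B, E}, {C, E}, {D, F}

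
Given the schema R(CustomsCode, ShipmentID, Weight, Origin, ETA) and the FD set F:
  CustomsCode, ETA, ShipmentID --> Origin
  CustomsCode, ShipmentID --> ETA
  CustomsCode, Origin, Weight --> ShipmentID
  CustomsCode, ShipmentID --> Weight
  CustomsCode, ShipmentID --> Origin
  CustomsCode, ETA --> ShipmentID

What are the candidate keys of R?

{CustomsCode, ETA}, {CustomsCode, Origin, Weight}, {CustomsCode, ShipmentID}

Attributes never on any right-hand side: {CustomsCode} — every candidate key must contain it.
Closure of {CustomsCode, ETA} is {CustomsCode, ETA, Origin, ShipmentID, Weight}, the whole schema; {CustomsCode, ETA} is a candidate key.
Closure of {CustomsCode, ShipmentID} is {CustomsCode, ETA, Origin, ShipmentID, Weight}, the whole schema; {CustomsCode, ShipmentID} is a candidate key.
Closure of {CustomsCode, Origin, Weight} is {CustomsCode, ETA, Origin, ShipmentID, Weight}, the whole schema; {CustomsCode, Origin, Weight} is a candidate key.
Any other superkey properly contains one of these, so there are no further candidate keys.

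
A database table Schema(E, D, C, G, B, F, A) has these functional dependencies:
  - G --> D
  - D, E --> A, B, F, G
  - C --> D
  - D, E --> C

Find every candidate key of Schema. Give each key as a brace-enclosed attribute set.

No FD produces {E}, so it must be in every candidate key.
{C, E}⁺ = {A, B, C, D, E, F, G} — all of the relation — so {C, E} is a candidate key.
{D, E}⁺ = {A, B, C, D, E, F, G} — all of the relation — so {D, E} is a candidate key.
{E, G}⁺ = {A, B, C, D, E, F, G} — all of the relation — so {E, G} is a candidate key.
Any other superkey properly contains one of these, so there are no further candidate keys.

{C, E}, {D, E}, {E, G}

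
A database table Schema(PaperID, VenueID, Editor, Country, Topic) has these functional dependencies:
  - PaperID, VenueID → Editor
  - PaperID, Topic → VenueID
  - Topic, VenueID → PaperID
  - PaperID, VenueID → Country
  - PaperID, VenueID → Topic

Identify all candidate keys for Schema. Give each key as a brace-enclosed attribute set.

{PaperID, Topic}, {PaperID, VenueID}, {Topic, VenueID}

{PaperID, Topic}⁺ = {Country, Editor, PaperID, Topic, VenueID} — all of the relation — so {PaperID, Topic} is a candidate key.
{PaperID, VenueID}⁺ = {Country, Editor, PaperID, Topic, VenueID} — all of the relation — so {PaperID, VenueID} is a candidate key.
{Topic, VenueID}⁺ = {Country, Editor, PaperID, Topic, VenueID} — all of the relation — so {Topic, VenueID} is a candidate key.
Any other superkey properly contains one of these, so there are no further candidate keys.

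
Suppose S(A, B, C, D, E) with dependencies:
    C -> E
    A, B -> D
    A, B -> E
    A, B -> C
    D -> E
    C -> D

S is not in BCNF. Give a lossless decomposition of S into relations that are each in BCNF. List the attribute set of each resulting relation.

{A, B, C}; {C, D}; {D, E}

Candidate key of the original relation: {A, B}.
Within {A, B, C, D, E}: {C}⁺ ∩ {A, B, C, D, E} = {C, D, E}, not the whole set, so C -> D, E violates BCNF; decompose into {C, D, E} and {A, B, C}.
Within {C, D, E}: {D}⁺ ∩ {C, D, E} = {D, E}, not the whole set, so D -> E violates BCNF; decompose into {D, E} and {C, D}.
{D, E}: every determinant is a superkey — BCNF.
{C, D}: every determinant is a superkey — BCNF.
{A, B, C}: every determinant is a superkey — BCNF.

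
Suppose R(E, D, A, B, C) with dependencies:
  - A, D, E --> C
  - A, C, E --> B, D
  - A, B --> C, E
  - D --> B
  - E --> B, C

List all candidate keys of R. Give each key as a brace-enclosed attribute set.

{A, B}, {A, D}, {A, E}

No FD produces {A}, so it must be in every candidate key.
{A, B}⁺ = {A, B, C, D, E} — all of the relation — so {A, B} is a candidate key.
{A, D}⁺ = {A, B, C, D, E} — all of the relation — so {A, D} is a candidate key.
{A, E}⁺ = {A, B, C, D, E} — all of the relation — so {A, E} is a candidate key.
These are minimal and exhaustive — every other superkey contains one of them.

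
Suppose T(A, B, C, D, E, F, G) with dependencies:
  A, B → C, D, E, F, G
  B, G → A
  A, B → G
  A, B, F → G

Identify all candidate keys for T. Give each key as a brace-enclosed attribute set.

{B} never appears on the right of any FD, so every key must include it.
{A, B} is a candidate key since {A, B}⁺ = {A, B, C, D, E, F, G} covers every attribute.
{B, G} is a candidate key since {B, G}⁺ = {A, B, C, D, E, F, G} covers every attribute.
Any other superkey properly contains one of these, so there are no further candidate keys.

{A, B}, {B, G}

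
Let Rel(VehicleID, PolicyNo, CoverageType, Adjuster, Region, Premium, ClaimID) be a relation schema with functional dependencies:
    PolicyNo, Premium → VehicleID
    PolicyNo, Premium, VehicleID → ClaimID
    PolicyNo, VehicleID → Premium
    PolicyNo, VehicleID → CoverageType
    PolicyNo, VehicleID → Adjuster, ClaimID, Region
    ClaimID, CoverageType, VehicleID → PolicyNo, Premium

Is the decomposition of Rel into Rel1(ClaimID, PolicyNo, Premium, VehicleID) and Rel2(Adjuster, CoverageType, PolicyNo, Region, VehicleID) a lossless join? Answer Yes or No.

Common attributes: {PolicyNo, VehicleID}; their closure is {Adjuster, ClaimID, CoverageType, PolicyNo, Premium, Region, VehicleID}.
This includes all of Rel1, so the common attributes are a superkey of Rel1 — the join is lossless.

Yes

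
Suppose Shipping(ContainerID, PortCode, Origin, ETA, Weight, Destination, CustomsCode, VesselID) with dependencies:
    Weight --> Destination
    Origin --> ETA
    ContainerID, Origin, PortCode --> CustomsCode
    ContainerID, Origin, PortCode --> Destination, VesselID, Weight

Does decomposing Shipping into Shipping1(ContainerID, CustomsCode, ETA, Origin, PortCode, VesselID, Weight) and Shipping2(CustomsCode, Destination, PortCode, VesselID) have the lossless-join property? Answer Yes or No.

The shared attributes are {CustomsCode, PortCode, VesselID} and {CustomsCode, PortCode, VesselID}⁺ = {CustomsCode, PortCode, VesselID}.
Neither Shipping1 nor Shipping2 is contained in that closure, so the decomposition is lossy.

No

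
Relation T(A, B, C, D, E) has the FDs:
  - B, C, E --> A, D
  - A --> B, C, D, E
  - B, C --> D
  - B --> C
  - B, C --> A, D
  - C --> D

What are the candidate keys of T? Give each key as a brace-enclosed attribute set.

{A}, {B}

Closure of {A} is {A, B, C, D, E}, the whole schema; {A} is a candidate key.
Closure of {B} is {A, B, C, D, E}, the whole schema; {B} is a candidate key.
Any other superkey properly contains one of these, so there are no further candidate keys.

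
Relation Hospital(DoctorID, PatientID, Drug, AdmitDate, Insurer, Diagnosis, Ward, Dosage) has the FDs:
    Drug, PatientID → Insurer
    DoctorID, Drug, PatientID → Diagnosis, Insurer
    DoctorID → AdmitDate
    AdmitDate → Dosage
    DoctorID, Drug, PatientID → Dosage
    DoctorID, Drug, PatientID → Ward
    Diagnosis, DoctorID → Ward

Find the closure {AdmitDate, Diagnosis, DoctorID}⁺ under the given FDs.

{AdmitDate, Diagnosis, DoctorID, Dosage, Ward}

Start with {AdmitDate, Diagnosis, DoctorID}.
AdmitDate → Dosage applies; add {Dosage} → now {AdmitDate, Diagnosis, DoctorID, Dosage}.
Diagnosis, DoctorID → Ward applies; add {Ward} → now {AdmitDate, Diagnosis, DoctorID, Dosage, Ward}.
No further FD applies.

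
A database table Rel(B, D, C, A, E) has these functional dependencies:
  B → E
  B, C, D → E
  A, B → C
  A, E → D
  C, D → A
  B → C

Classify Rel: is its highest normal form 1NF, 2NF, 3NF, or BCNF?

1NF

Candidate keys: {A, B}, {B, D}. Prime attributes: {A, B, D}.
For B → E we have {B}⁺ = {B, C, E}; {B} is not a superkey, so BCNF fails.
B → E determines the non-prime attribute {E} from a non-superkey — 3NF is violated.
{B} is a proper subset of the key {A, B}, and {B}⁺ contains the non-prime attributes {C, E} — a partial dependency, so 2NF is violated.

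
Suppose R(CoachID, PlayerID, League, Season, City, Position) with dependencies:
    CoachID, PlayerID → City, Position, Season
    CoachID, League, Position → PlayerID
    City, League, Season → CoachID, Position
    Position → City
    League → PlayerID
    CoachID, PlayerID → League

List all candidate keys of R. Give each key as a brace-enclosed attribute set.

{City, League, Season}, {CoachID, League}, {CoachID, PlayerID}, {League, Position, Season}

Closure of {CoachID, League} is {City, CoachID, League, PlayerID, Position, Season}, the whole schema; {CoachID, League} is a candidate key.
Closure of {CoachID, PlayerID} is {City, CoachID, League, PlayerID, Position, Season}, the whole schema; {CoachID, PlayerID} is a candidate key.
Closure of {City, League, Season} is {City, CoachID, League, PlayerID, Position, Season}, the whole schema; {City, League, Season} is a candidate key.
Closure of {League, Position, Season} is {City, CoachID, League, PlayerID, Position, Season}, the whole schema; {League, Position, Season} is a candidate key.
Any other superkey properly contains one of these, so there are no further candidate keys.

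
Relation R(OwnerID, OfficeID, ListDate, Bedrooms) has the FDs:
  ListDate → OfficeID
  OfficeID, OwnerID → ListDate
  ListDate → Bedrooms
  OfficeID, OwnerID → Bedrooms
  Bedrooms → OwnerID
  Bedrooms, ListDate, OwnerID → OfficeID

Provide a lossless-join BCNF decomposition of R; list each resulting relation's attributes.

Candidate keys of the original relation: {Bedrooms, OfficeID}, {ListDate}, {OfficeID, OwnerID}.
In {Bedrooms, ListDate, OfficeID, OwnerID}, {Bedrooms} is not a superkey ({Bedrooms}⁺ restricted to this set is {Bedrooms, OwnerID}), so split on Bedrooms → OwnerID into {Bedrooms, OwnerID} and {Bedrooms, ListDate, OfficeID}.
{Bedrooms, OwnerID} is in BCNF.
{Bedrooms, ListDate, OfficeID} is in BCNF.

{Bedrooms, ListDate, OfficeID}; {Bedrooms, OwnerID}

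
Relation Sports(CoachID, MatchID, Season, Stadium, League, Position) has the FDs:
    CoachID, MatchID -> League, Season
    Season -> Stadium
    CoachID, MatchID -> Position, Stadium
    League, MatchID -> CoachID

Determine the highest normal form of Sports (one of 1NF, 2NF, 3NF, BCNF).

2NF

Candidate keys: {CoachID, MatchID}, {League, MatchID}. Prime attributes: {CoachID, League, MatchID}.
Season -> Stadium: {Season}⁺ = {Season, Stadium}, which is not all of the attributes, so the left side is not a superkey — BCNF is violated.
Season -> Stadium determines the non-prime attribute {Stadium} from a non-superkey — 3NF is violated.
No proper subset of a key has a non-prime attribute in its closure, so there is no partial dependency; 2NF holds.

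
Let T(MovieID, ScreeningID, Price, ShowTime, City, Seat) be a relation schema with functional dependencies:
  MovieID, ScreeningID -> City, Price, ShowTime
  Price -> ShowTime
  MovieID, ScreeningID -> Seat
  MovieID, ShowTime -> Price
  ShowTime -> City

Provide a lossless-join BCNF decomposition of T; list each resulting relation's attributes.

{City, ShowTime}; {MovieID, Price, ScreeningID, Seat}; {Price, ShowTime}

Candidate key of the original relation: {MovieID, ScreeningID}.
In {City, MovieID, Price, ScreeningID, Seat, ShowTime}, {Price} is not a superkey ({Price}⁺ restricted to this set is {City, Price, ShowTime}), so split on Price -> City, ShowTime into {City, Price, ShowTime} and {MovieID, Price, ScreeningID, Seat}.
In {City, Price, ShowTime}, {ShowTime} is not a superkey ({ShowTime}⁺ restricted to this set is {City, ShowTime}), so split on ShowTime -> City into {City, ShowTime} and {Price, ShowTime}.
{City, ShowTime} is in BCNF.
{Price, ShowTime} is in BCNF.
{MovieID, Price, ScreeningID, Seat} is in BCNF.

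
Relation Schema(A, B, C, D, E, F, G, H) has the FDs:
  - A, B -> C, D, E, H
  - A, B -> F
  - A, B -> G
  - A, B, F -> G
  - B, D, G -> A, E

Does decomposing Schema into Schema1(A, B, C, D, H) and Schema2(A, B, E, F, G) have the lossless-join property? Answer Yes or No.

Yes

The shared attributes are {A, B} and {A, B}⁺ = {A, B, C, D, E, F, G, H}.
Since Schema1 ⊆ {A, B, C, D, E, F, G, H}, the intersection is a superkey of Schema1; the decomposition is lossless.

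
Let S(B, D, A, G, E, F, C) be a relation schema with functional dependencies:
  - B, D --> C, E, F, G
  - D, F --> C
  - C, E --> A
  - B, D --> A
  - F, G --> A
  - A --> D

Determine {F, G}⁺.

{A, C, D, F, G}

Start with {F, G}.
F, G --> A applies; add {A} → now {A, F, G}.
A --> D applies; add {D} → now {A, D, F, G}.
D, F --> C applies; add {C} → now {A, C, D, F, G}.
No further FD applies.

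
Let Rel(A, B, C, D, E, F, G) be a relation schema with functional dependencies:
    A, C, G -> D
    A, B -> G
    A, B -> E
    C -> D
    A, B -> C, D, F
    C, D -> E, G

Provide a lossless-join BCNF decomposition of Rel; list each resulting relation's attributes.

{A, B, C, F}; {C, D, E, G}

Candidate key of the original relation: {A, B}.
Within {A, B, C, D, E, F, G}: {A, C, G}⁺ ∩ {A, B, C, D, E, F, G} = {A, C, D, E, G}, not the whole set, so A, C, G -> D, E violates BCNF; decompose into {A, C, D, E, G} and {A, B, C, F, G}.
Within {A, C, D, E, G}: {C}⁺ ∩ {A, C, D, E, G} = {C, D, E, G}, not the whole set, so C -> D, E, G violates BCNF; decompose into {C, D, E, G} and {A, C}.
{C, D, E, G} has no BCNF violation.
{A, C} has no BCNF violation.
Within {A, B, C, F, G}: {C}⁺ ∩ {A, B, C, F, G} = {C, G}, not the whole set, so C -> G violates BCNF; decompose into {C, G} and {A, B, C, F}.
{C, G} has no BCNF violation.
{A, B, C, F} has no BCNF violation.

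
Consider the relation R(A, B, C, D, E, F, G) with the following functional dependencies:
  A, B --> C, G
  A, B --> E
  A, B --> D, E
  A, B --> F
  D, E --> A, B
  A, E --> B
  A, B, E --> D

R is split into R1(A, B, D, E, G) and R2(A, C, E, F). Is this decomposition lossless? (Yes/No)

R1 ∩ R2 = {A, E}; its closure under F is {A, B, C, D, E, F, G}.
R1 is contained in that closure, so R1 ∩ R2 --> R1 holds and the join is lossless.

Yes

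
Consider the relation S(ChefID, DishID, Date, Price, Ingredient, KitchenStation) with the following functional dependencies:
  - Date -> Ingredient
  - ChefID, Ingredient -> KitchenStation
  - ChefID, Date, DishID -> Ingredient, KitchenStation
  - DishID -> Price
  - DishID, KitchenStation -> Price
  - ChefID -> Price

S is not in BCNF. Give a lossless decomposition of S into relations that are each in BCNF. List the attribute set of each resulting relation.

{ChefID, Date, DishID}; {ChefID, Date, KitchenStation}; {Date, Ingredient}; {DishID, Price}

Candidate key of the original relation: {ChefID, Date, DishID}.
Within {ChefID, Date, DishID, Ingredient, KitchenStation, Price}: {Date}⁺ ∩ {ChefID, Date, DishID, Ingredient, KitchenStation, Price} = {Date, Ingredient}, not the whole set, so Date -> Ingredient violates BCNF; decompose into {Date, Ingredient} and {ChefID, Date, DishID, KitchenStation, Price}.
{Date, Ingredient} is in BCNF.
Within {ChefID, Date, DishID, KitchenStation, Price}: {DishID}⁺ ∩ {ChefID, Date, DishID, KitchenStation, Price} = {DishID, Price}, not the whole set, so DishID -> Price violates BCNF; decompose into {DishID, Price} and {ChefID, Date, DishID, KitchenStation}.
{DishID, Price} is in BCNF.
Within {ChefID, Date, DishID, KitchenStation}: {ChefID, Date}⁺ ∩ {ChefID, Date, DishID, KitchenStation} = {ChefID, Date, KitchenStation}, not the whole set, so ChefID, Date -> KitchenStation violates BCNF; decompose into {ChefID, Date, KitchenStation} and {ChefID, Date, DishID}.
{ChefID, Date, KitchenStation} is in BCNF.
{ChefID, Date, DishID} is in BCNF.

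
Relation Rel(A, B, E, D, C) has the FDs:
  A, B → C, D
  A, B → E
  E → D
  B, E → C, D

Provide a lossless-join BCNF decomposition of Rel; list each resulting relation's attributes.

Candidate key of the original relation: {A, B}.
In {A, B, C, D, E}, {E} is not a superkey ({E}⁺ restricted to this set is {D, E}), so split on E → D into {D, E} and {A, B, C, E}.
{D, E} is in BCNF.
In {A, B, C, E}, {B, E} is not a superkey ({B, E}⁺ restricted to this set is {B, C, E}), so split on B, E → C into {B, C, E} and {A, B, E}.
{B, C, E} is in BCNF.
{A, B, E} is in BCNF.

{A, B, E}; {B, C, E}; {D, E}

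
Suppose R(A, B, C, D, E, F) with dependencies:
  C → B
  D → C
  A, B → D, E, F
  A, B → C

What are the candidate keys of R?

{A, B}, {A, C}, {A, D}

{A} never appears on the right of any FD, so every key must include it.
{A, B}⁺ = {A, B, C, D, E, F}, which is every attribute, so {A, B} is a candidate key.
{A, C}⁺ = {A, B, C, D, E, F}, which is every attribute, so {A, C} is a candidate key.
{A, D}⁺ = {A, B, C, D, E, F}, which is every attribute, so {A, D} is a candidate key.
These are minimal and exhaustive — every other superkey contains one of them.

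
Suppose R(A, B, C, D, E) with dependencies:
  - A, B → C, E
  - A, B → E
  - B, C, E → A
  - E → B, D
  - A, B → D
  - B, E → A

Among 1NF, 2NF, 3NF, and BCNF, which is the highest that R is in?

BCNF

Candidate keys: {A, B}, {E}. Prime attributes: {A, B, E}.
Every FD has a superkey on the left, so the relation is in BCNF.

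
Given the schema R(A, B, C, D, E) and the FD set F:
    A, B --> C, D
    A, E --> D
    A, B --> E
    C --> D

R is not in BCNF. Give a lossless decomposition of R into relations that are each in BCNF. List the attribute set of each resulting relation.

{A, B, C, E}; {A, D, E}

Candidate key of the original relation: {A, B}.
Within {A, B, C, D, E}: {A, E}⁺ ∩ {A, B, C, D, E} = {A, D, E}, not the whole set, so A, E --> D violates BCNF; decompose into {A, D, E} and {A, B, C, E}.
{A, D, E} has no BCNF violation.
{A, B, C, E} has no BCNF violation.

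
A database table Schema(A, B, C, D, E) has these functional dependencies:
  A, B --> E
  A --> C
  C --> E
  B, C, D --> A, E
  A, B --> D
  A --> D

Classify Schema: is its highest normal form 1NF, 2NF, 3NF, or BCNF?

Candidate keys: {A, B}, {B, C, D}. Prime attributes: {A, B, C, D}.
A --> C breaks BCNF: {A}⁺ = {A, C, D, E}, so {A} is not a superkey.
Because {E} is non-prime and the left side of C --> E is not a superkey, the relation is not in 3NF.
{A} is a proper subset of the key {A, B}, and {A}⁺ contains the non-prime attribute {E} — a partial dependency, so 2NF is violated.

1NF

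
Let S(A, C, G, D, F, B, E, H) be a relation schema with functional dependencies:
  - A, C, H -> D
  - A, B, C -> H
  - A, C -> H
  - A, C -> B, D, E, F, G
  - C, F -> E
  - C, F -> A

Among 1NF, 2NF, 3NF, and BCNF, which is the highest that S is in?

BCNF

Candidate keys: {A, C}, {C, F}. Prime attributes: {A, C, F}.
Each dependency's left side is a superkey — BCNF holds.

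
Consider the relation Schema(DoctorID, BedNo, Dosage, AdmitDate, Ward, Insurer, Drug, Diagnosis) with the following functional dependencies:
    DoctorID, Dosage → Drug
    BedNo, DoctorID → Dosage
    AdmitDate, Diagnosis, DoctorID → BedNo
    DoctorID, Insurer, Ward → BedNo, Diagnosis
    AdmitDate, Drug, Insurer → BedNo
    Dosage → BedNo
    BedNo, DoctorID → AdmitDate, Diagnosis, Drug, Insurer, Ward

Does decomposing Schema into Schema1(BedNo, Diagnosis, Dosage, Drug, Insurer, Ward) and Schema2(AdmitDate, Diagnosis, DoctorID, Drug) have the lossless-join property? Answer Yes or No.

No

Common attributes: {Diagnosis, Drug}; their closure is {Diagnosis, Drug}.
The closure covers neither Schema1 nor Schema2 entirely; the join is not lossless.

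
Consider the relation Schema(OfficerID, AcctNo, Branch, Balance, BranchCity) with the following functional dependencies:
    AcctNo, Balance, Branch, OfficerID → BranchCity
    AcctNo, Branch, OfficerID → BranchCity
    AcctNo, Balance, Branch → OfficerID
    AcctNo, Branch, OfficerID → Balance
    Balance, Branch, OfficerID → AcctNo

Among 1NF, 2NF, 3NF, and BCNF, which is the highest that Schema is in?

Candidate keys: {AcctNo, Balance, Branch}, {AcctNo, Branch, OfficerID}, {Balance, Branch, OfficerID}. Prime attributes: {AcctNo, Balance, Branch, OfficerID}.
Each dependency's left side is a superkey — BCNF holds.

BCNF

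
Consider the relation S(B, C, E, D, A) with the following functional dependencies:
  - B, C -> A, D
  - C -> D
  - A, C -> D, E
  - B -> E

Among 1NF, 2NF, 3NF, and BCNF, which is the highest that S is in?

1NF

Candidate key: {B, C}. Prime attributes: {B, C}.
C -> D: {C}⁺ = {C, D}, which is not all of the attributes, so the left side is not a superkey — BCNF is violated.
Because {D} is non-prime and the left side of C -> D is not a superkey, the relation is not in 3NF.
The proper key subset {B} of {B, C} determines non-prime {E}, so the relation is not even in 2NF.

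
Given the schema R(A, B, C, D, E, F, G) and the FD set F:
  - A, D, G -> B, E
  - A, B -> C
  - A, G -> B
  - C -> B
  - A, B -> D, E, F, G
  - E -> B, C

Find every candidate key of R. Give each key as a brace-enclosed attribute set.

No FD produces {A}, so it must be in every candidate key.
{A, B}⁺ = {A, B, C, D, E, F, G}, which is every attribute, so {A, B} is a candidate key.
{A, C}⁺ = {A, B, C, D, E, F, G}, which is every attribute, so {A, C} is a candidate key.
{A, E}⁺ = {A, B, C, D, E, F, G}, which is every attribute, so {A, E} is a candidate key.
{A, G}⁺ = {A, B, C, D, E, F, G}, which is every attribute, so {A, G} is a candidate key.
Any other superkey properly contains one of these, so there are no further candidate keys.

{A, B}, {A, C}, {A, E}, {A, G}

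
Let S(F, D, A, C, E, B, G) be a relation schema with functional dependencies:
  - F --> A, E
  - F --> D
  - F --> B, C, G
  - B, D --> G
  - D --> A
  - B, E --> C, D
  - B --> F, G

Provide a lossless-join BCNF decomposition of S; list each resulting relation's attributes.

Candidate keys of the original relation: {B}, {F}.
Within {A, B, C, D, E, F, G}: {D}⁺ ∩ {A, B, C, D, E, F, G} = {A, D}, not the whole set, so D --> A violates BCNF; decompose into {A, D} and {B, C, D, E, F, G}.
{A, D}: every determinant is a superkey — BCNF.
{B, C, D, E, F, G}: every determinant is a superkey — BCNF.

{A, D}; {B, C, D, E, F, G}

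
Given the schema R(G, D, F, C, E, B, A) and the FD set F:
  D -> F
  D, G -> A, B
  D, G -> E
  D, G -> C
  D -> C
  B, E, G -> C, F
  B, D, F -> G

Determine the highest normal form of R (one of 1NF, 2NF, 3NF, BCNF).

1NF

Candidate keys: {B, D}, {D, G}. Prime attributes: {B, D, G}.
D -> F: {D}⁺ = {C, D, F}, which is not all of the attributes, so the left side is not a superkey — BCNF is violated.
D -> F determines the non-prime attribute {F} from a non-superkey — 3NF is violated.
{D} is a proper subset of the key {B, D}, and {D}⁺ contains the non-prime attributes {C, F} — a partial dependency, so 2NF is violated.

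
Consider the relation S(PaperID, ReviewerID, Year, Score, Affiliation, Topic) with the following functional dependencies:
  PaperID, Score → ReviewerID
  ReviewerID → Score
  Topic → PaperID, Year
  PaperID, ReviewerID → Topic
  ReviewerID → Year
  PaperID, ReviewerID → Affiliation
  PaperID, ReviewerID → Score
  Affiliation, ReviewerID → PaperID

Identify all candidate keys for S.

Closure of {Affiliation, ReviewerID} is {Affiliation, PaperID, ReviewerID, Score, Topic, Year}, the whole schema; {Affiliation, ReviewerID} is a candidate key.
Closure of {PaperID, ReviewerID} is {Affiliation, PaperID, ReviewerID, Score, Topic, Year}, the whole schema; {PaperID, ReviewerID} is a candidate key.
Closure of {PaperID, Score} is {Affiliation, PaperID, ReviewerID, Score, Topic, Year}, the whole schema; {PaperID, Score} is a candidate key.
Closure of {ReviewerID, Topic} is {Affiliation, PaperID, ReviewerID, Score, Topic, Year}, the whole schema; {ReviewerID, Topic} is a candidate key.
Closure of {Score, Topic} is {Affiliation, PaperID, ReviewerID, Score, Topic, Year}, the whole schema; {Score, Topic} is a candidate key.
No proper subset of any of these is a key, and no other minimal superkey exists.

{Affiliation, ReviewerID}, {PaperID, ReviewerID}, {PaperID, Score}, {ReviewerID, Topic}, {Score, Topic}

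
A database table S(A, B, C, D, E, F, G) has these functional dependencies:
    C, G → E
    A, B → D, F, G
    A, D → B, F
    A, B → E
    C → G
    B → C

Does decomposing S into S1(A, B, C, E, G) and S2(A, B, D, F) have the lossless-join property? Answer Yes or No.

Yes

The shared attributes are {A, B} and {A, B}⁺ = {A, B, C, D, E, F, G}.
This includes all of S1, so the common attributes are a superkey of S1 — the join is lossless.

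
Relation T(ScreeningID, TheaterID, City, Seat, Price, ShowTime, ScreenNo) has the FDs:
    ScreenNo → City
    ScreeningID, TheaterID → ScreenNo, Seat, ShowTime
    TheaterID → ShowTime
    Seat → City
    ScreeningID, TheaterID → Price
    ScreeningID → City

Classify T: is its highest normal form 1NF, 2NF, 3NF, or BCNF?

Candidate key: {ScreeningID, TheaterID}. Prime attributes: {ScreeningID, TheaterID}.
ScreenNo → City: {ScreenNo}⁺ = {City, ScreenNo}, which is not all of the attributes, so the left side is not a superkey — BCNF is violated.
ScreenNo → City has non-prime {City} on the right and a non-superkey on the left, so 3NF fails.
Since {ScreeningID} ⊂ {ScreeningID, TheaterID} and {ScreeningID}⁺ ⊇ {City} with {City} non-prime, there is a partial dependency; 2NF fails.

1NF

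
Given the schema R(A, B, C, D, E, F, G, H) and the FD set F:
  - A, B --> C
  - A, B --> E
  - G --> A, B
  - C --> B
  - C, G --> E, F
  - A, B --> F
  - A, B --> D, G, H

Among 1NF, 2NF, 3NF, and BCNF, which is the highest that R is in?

3NF

Candidate keys: {A, B}, {A, C}, {G}. Prime attributes: {A, B, C, G}.
C --> B: {C}⁺ = {B, C}, which is not all of the attributes, so the left side is not a superkey — BCNF is violated.
Its right-hand attributes {B} are all prime, as are those of every other non-superkey FD — the relation is in 3NF.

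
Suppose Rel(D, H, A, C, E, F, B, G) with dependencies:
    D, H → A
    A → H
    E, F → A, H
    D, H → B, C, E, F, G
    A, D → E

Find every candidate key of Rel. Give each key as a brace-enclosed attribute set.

Attributes never on any right-hand side: {D} — every candidate key must contain it.
Closure of {A, D} is {A, B, C, D, E, F, G, H}, the whole schema; {A, D} is a candidate key.
Closure of {D, H} is {A, B, C, D, E, F, G, H}, the whole schema; {D, H} is a candidate key.
Closure of {D, E, F} is {A, B, C, D, E, F, G, H}, the whole schema; {D, E, F} is a candidate key.
No proper subset of any of these is a key, and no other minimal superkey exists.

{A, D}, {D, E, F}, {D, H}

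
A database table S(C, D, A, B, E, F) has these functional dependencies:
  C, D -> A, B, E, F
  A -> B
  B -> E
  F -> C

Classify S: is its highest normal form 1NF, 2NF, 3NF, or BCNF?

2NF

Candidate keys: {C, D}, {D, F}. Prime attributes: {C, D, F}.
A -> B breaks BCNF: {A}⁺ = {A, B, E}, so {A} is not a superkey.
Because {B} is non-prime and the left side of A -> B is not a superkey, the relation is not in 3NF.
Checking every proper subset of each key, none determines a non-prime attribute — 2NF is satisfied.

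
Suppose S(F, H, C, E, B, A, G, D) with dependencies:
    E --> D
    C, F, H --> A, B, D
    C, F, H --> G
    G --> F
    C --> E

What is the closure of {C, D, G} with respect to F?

Start with {C, D, G}.
G --> F applies; add {F} → now {C, D, F, G}.
C --> E applies; add {E} → now {C, D, E, F, G}.
No further FD applies.

{C, D, E, F, G}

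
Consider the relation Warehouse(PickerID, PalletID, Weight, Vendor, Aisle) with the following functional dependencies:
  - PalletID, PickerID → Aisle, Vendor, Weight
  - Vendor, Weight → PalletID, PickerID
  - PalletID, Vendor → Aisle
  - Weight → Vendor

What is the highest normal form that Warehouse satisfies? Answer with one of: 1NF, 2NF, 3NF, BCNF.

Candidate keys: {PalletID, PickerID}, {Weight}. Prime attributes: {PalletID, PickerID, Weight}.
PalletID, Vendor → Aisle: {PalletID, Vendor}⁺ = {Aisle, PalletID, Vendor}, which is not all of the attributes, so the left side is not a superkey — BCNF is violated.
PalletID, Vendor → Aisle determines the non-prime attribute {Aisle} from a non-superkey — 3NF is violated.
Checking every proper subset of each key, none determines a non-prime attribute — 2NF is satisfied.

2NF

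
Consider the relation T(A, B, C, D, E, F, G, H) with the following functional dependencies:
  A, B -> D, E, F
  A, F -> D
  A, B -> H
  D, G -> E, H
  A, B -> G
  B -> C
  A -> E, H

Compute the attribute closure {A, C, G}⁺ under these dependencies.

Start with {A, C, G}.
A -> E, H applies; add {E, H} → now {A, C, E, G, H}.
No further FD applies.

{A, C, E, G, H}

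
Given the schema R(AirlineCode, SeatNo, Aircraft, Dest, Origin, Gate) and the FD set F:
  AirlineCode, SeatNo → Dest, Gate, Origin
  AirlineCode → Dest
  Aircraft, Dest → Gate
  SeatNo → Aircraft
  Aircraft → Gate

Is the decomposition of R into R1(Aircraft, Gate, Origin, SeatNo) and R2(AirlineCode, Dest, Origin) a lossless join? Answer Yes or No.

No

R1 ∩ R2 = {Origin}; its closure under F is {Origin}.
R1 ⊄ {Origin} and R2 ⊄ {Origin}, so the split is lossy.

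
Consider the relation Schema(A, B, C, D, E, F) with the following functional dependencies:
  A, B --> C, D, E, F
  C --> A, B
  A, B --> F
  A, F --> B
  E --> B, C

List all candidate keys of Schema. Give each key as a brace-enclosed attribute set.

{A, B}, {A, F}, {C}, {E}

{C}⁺ = {A, B, C, D, E, F} — all of the relation — so {C} is a candidate key.
{E}⁺ = {A, B, C, D, E, F} — all of the relation — so {E} is a candidate key.
{A, B}⁺ = {A, B, C, D, E, F} — all of the relation — so {A, B} is a candidate key.
{A, F}⁺ = {A, B, C, D, E, F} — all of the relation — so {A, F} is a candidate key.
Any other superkey properly contains one of these, so there are no further candidate keys.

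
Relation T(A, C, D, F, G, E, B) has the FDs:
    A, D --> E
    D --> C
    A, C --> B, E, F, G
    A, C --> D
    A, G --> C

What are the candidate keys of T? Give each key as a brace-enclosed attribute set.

{A, C}, {A, D}, {A, G}

No FD produces {A}, so it must be in every candidate key.
{A, C}⁺ = {A, B, C, D, E, F, G}, which is every attribute, so {A, C} is a candidate key.
{A, D}⁺ = {A, B, C, D, E, F, G}, which is every attribute, so {A, D} is a candidate key.
{A, G}⁺ = {A, B, C, D, E, F, G}, which is every attribute, so {A, G} is a candidate key.
These are minimal and exhaustive — every other superkey contains one of them.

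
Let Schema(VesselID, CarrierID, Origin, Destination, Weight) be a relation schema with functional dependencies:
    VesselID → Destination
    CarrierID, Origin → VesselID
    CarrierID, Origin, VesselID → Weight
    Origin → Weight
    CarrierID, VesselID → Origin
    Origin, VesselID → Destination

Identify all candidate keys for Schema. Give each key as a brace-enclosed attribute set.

{CarrierID, Origin}, {CarrierID, VesselID}

No FD produces {CarrierID}, so it must be in every candidate key.
{CarrierID, Origin}⁺ = {CarrierID, Destination, Origin, VesselID, Weight} — all of the relation — so {CarrierID, Origin} is a candidate key.
{CarrierID, VesselID}⁺ = {CarrierID, Destination, Origin, VesselID, Weight} — all of the relation — so {CarrierID, VesselID} is a candidate key.
Any other superkey properly contains one of these, so there are no further candidate keys.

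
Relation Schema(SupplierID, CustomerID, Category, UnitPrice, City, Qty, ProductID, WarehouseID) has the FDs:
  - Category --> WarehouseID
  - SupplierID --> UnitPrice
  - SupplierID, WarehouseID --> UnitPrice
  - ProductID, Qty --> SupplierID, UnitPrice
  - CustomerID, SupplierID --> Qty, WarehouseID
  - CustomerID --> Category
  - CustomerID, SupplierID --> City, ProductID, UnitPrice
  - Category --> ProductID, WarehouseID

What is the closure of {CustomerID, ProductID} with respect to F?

{Category, CustomerID, ProductID, WarehouseID}

Start with {CustomerID, ProductID}.
CustomerID --> Category applies; add {Category} → now {Category, CustomerID, ProductID}.
Category --> ProductID, WarehouseID applies; add {WarehouseID} → now {Category, CustomerID, ProductID, WarehouseID}.
No further FD applies.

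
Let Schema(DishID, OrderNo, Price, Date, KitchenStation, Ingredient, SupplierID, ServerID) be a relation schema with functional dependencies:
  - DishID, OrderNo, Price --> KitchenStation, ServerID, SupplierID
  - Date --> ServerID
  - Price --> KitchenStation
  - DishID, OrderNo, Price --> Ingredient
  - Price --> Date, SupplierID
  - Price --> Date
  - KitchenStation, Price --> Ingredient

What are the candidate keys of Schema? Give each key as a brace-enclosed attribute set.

{DishID, OrderNo, Price}

No FD produces {DishID, OrderNo, Price}, so they must be in every candidate key.
{DishID, OrderNo, Price} is a candidate key since {DishID, OrderNo, Price}⁺ = {Date, DishID, Ingredient, KitchenStation, OrderNo, Price, ServerID, SupplierID} covers every attribute.
No other minimal set has full closure, so this is the only candidate key.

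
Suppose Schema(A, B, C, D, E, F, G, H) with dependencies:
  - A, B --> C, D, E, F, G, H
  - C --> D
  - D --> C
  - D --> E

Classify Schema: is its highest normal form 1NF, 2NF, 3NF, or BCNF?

2NF

Candidate key: {A, B}. Prime attributes: {A, B}.
C --> D: {C}⁺ = {C, D, E}, which is not all of the attributes, so the left side is not a superkey — BCNF is violated.
Because {D} is non-prime and the left side of C --> D is not a superkey, the relation is not in 3NF.
No proper subset of a key has a non-prime attribute in its closure, so there is no partial dependency; 2NF holds.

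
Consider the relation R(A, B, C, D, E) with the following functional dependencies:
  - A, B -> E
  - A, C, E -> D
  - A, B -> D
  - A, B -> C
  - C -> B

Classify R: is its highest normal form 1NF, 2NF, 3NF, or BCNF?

3NF

Candidate keys: {A, B}, {A, C}. Prime attributes: {A, B, C}.
For C -> B we have {C}⁺ = {B, C}; {C} is not a superkey, so BCNF fails.
Since {B} ⊆ prime attributes and every other non-superkey FD also has a prime right side, the schema is in 3NF.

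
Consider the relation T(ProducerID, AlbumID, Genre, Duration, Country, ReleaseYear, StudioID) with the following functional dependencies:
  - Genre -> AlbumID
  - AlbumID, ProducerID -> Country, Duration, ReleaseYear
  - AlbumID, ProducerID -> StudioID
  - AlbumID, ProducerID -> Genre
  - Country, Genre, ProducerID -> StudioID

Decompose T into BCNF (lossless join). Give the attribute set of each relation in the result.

{AlbumID, Genre}; {Country, Duration, Genre, ProducerID, ReleaseYear, StudioID}

Candidate keys of the original relation: {AlbumID, ProducerID}, {Genre, ProducerID}.
In {AlbumID, Country, Duration, Genre, ProducerID, ReleaseYear, StudioID}, {Genre} is not a superkey ({Genre}⁺ restricted to this set is {AlbumID, Genre}), so split on Genre -> AlbumID into {AlbumID, Genre} and {Country, Duration, Genre, ProducerID, ReleaseYear, StudioID}.
{AlbumID, Genre} has no BCNF violation.
{Country, Duration, Genre, ProducerID, ReleaseYear, StudioID} has no BCNF violation.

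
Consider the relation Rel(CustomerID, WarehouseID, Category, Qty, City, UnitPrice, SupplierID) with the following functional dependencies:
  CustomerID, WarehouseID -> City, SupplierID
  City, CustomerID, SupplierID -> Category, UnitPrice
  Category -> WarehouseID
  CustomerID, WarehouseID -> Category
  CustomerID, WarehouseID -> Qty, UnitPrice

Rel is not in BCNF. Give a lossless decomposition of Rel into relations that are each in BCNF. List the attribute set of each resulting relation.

Candidate keys of the original relation: {Category, CustomerID}, {City, CustomerID, SupplierID}, {CustomerID, WarehouseID}.
Within {Category, City, CustomerID, Qty, SupplierID, UnitPrice, WarehouseID}: {Category}⁺ ∩ {Category, City, CustomerID, Qty, SupplierID, UnitPrice, WarehouseID} = {Category, WarehouseID}, not the whole set, so Category -> WarehouseID violates BCNF; decompose into {Category, WarehouseID} and {Category, City, CustomerID, Qty, SupplierID, UnitPrice}.
{Category, WarehouseID} has no BCNF violation.
{Category, City, CustomerID, Qty, SupplierID, UnitPrice} has no BCNF violation.

{Category, City, CustomerID, Qty, SupplierID, UnitPrice}; {Category, WarehouseID}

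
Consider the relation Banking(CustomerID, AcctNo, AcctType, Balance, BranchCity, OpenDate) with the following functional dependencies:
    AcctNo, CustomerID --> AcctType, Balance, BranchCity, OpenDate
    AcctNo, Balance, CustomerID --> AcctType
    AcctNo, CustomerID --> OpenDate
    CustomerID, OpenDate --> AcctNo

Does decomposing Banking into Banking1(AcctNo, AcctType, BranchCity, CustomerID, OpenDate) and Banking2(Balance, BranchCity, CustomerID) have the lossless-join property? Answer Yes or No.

The shared attributes are {BranchCity, CustomerID} and {BranchCity, CustomerID}⁺ = {BranchCity, CustomerID}.
The closure covers neither Banking1 nor Banking2 entirely; the join is not lossless.

No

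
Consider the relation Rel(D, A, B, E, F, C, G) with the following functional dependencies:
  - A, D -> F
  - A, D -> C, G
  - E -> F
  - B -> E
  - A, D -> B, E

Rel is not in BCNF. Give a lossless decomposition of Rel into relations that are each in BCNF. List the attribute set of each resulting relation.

Candidate key of the original relation: {A, D}.
Within {A, B, C, D, E, F, G}: {E}⁺ ∩ {A, B, C, D, E, F, G} = {E, F}, not the whole set, so E -> F violates BCNF; decompose into {E, F} and {A, B, C, D, E, G}.
{E, F}: every determinant is a superkey — BCNF.
Within {A, B, C, D, E, G}: {B}⁺ ∩ {A, B, C, D, E, G} = {B, E}, not the whole set, so B -> E violates BCNF; decompose into {B, E} and {A, B, C, D, G}.
{B, E}: every determinant is a superkey — BCNF.
{A, B, C, D, G}: every determinant is a superkey — BCNF.

{A, B, C, D, G}; {B, E}; {E, F}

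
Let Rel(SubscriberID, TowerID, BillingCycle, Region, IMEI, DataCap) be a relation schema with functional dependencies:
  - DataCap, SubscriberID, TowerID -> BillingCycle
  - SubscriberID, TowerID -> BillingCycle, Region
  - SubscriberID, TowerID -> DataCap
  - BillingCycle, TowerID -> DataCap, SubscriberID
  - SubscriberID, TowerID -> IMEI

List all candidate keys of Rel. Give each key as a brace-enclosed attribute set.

{BillingCycle, TowerID}, {SubscriberID, TowerID}

{TowerID} never appears on the right of any FD, so every key must include it.
{BillingCycle, TowerID}⁺ = {BillingCycle, DataCap, IMEI, Region, SubscriberID, TowerID} — all of the relation — so {BillingCycle, TowerID} is a candidate key.
{SubscriberID, TowerID}⁺ = {BillingCycle, DataCap, IMEI, Region, SubscriberID, TowerID} — all of the relation — so {SubscriberID, TowerID} is a candidate key.
These are minimal and exhaustive — every other superkey contains one of them.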